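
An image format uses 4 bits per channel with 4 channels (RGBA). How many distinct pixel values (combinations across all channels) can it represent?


Total bits = 4 bits/channel × 4 channels = 16 bits
Distinct pixel values = 2^16
= 65,536 pixel values


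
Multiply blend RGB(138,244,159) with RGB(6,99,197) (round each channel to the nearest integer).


Multiply: C = A×B/255, rounded to nearest integer
R: 138×6/255 = 828/255 ≈ 3.247 → 3
G: 244×99/255 = 24156/255 ≈ 94.729 → 95
B: 159×197/255 = 31323/255 ≈ 122.835 → 123
= RGB(3, 95, 123)


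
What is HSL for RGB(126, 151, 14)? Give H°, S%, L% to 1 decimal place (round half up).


Normalize: R'=126/255≈0.4941, G'=151/255≈0.5922, B'=14/255≈0.0549
Max=151/255, Min=14/255, Δ=Max-Min=137/255
L = (Max+Min)/2 = (151+14)/510 = 165/510 = 0.32352… → L = 32.4%
L ≤ 0.5 → S = Δ/(Max+Min) = 137/(151+14) = 137/165 = 0.83030… → S = 83.0%
(the 1/255 factors cancel in S and H, so raw channel differences can be used)
Max is G' → H = 60 × ((B-R)/Δ + 2) = 60 × ((14-126)/137 + 2)
  -112/137 + 2 = -0.8175… + 2 = 1.1824…
  H = 60 × 1.1824… = 70.948…° → H = 70.9°
= HSL(70.9°, 83.0%, 32.4%)


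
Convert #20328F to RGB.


20 → 32 (R)
32 → 50 (G)
8F → 143 (B)
= RGB(32, 50, 143)


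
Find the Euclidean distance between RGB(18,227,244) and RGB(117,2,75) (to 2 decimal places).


d = √[(R₁-R₂)² + (G₁-G₂)² + (B₁-B₂)²]
d = √[(18-117)² + (227-2)² + (244-75)²]
d = √[9801 + 50625 + 28561]
d = √88987
d ≈ 298.31


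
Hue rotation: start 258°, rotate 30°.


New hue = (H + rotation) mod 360
New hue = (258 + 30) mod 360
= 288 mod 360
= 288°


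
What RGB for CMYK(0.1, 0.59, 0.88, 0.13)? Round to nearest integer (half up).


R = 255 × (1-C) × (1-K) = 255 × 0.90 × 0.87 = 199.665 → 200
G = 255 × (1-M) × (1-K) = 255 × 0.41 × 0.87 = 90.9585 → 91
B = 255 × (1-Y) × (1-K) = 255 × 0.12 × 0.87 = 26.622 → 27
= RGB(200, 91, 27)


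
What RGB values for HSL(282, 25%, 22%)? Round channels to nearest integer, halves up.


H=282°, S=0.25, L=0.22
C = (1-|2L-1|)×S = (1-|-0.56|)×0.25 = 0.11
H' = H/60 = 282/60 ≈ 4.7000; X = C×(1-|H' mod 2 - 1|) = 0.077
m = L - C/2 = 0.22 - 0.055 = 0.165
Sector ⌊H'⌋ = 4 → (R',G',B') = (0.077, 0.0, 0.11)
RGB = ((R'+m)×255, (G'+m)×255, (B'+m)×255) = (61.71, 42.075, 70.125)
Round half up → RGB(62, 42, 70)


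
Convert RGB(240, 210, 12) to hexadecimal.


R = 240 → F0 (hex)
G = 210 → D2 (hex)
B = 12 → 0C (hex)
Hex = #F0D20C


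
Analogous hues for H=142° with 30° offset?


Base hue: 142°
Left analog: (142 - 30) mod 360 = 112°
Right analog: (142 + 30) mod 360 = 172°
Analogous hues = 112° and 172°


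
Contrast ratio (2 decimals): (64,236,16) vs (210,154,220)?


Linearize each sRGB channel c=v/255: c/12.92 if c ≤ 0.04045 else ((c+0.055)/1.055)^2.4
L = 0.2126×R_lin + 0.7152×G_lin + 0.0722×B_lin
Color 1 (64,236,16):
  R=64: 64/255≈0.2510 > 0.04045 → ((0.2510+0.055)/1.055)^2.4 ≈ 0.05127
  G=236: 236/255≈0.9255 > 0.04045 → ((0.9255+0.055)/1.055)^2.4 ≈ 0.83880
  B=16: 16/255≈0.0627 > 0.04045 → ((0.0627+0.055)/1.055)^2.4 ≈ 0.00518
  L1 = 0.2126×0.05127 + 0.7152×0.83880 + 0.0722×0.00518 ≈ 0.61118
Color 2 (210,154,220):
  R=210: 210/255≈0.8235 > 0.04045 → ((0.8235+0.055)/1.055)^2.4 ≈ 0.64448
  G=154: 154/255≈0.6039 > 0.04045 → ((0.6039+0.055)/1.055)^2.4 ≈ 0.32314
  B=220: 220/255≈0.8627 > 0.04045 → ((0.8627+0.055)/1.055)^2.4 ≈ 0.71569
  L2 = 0.2126×0.64448 + 0.7152×0.32314 + 0.0722×0.71569 ≈ 0.41980
Lighter = 0.61118, Darker = 0.41980
Ratio = (L_lighter + 0.05) / (L_darker + 0.05)
Ratio = (0.61118 + 0.05) / (0.41980 + 0.05) = 0.66118 / 0.46980 ≈ 1.4074
Ratio ≈ 1.41:1


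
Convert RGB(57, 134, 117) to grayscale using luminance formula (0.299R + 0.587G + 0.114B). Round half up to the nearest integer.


Gray = 0.299×R + 0.587×G + 0.114×B
Gray = 0.299×57 + 0.587×134 + 0.114×117
Gray = 17.043 + 78.658 + 13.338
Gray = 109.039 → round half up → 109
Gray = 109


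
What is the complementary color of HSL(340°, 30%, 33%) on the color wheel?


Complement = opposite side of color wheel = hue + 180°
H' = (340 + 180) mod 360 = 160°
S and L unchanged.
= HSL(160°, 30%, 33%)


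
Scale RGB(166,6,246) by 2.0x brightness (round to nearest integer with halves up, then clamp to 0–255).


Multiply each channel by 2.0, round half up, clamp to [0, 255]
R: 166×2.0 = 332 → clamp → 255
G: 6×2.0 = 12
B: 246×2.0 = 492 → clamp → 255
= RGB(255, 12, 255)


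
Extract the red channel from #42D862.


Color: #42D862
R = 42 = 66
G = D8 = 216
B = 62 = 98
Red = 66


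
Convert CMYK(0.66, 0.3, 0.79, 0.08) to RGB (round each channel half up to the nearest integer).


R = 255 × (1-C) × (1-K) = 255 × 0.34 × 0.92 = 79.764 → 80
G = 255 × (1-M) × (1-K) = 255 × 0.70 × 0.92 = 164.22 → 164
B = 255 × (1-Y) × (1-K) = 255 × 0.21 × 0.92 = 49.266 → 49
= RGB(80, 164, 49)


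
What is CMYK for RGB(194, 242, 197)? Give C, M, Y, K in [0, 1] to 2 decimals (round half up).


R'=194/255≈0.7608, G'=242/255≈0.9490, B'=197/255≈0.7725
K = 1 - max(R',G',B') = 1 - 242/255 = 13/255 = 0.05098… → 0.05
(1-R'-K)/(1-K) simplifies to (max-R)/max with max = 242:
C = (242-194)/242 = 48/242 = 0.19834… → 0.20
M = (242-242)/242 = 0/242 = 0 → 0.00
Y = (242-197)/242 = 45/242 = 0.18595… → 0.19
= CMYK(0.20, 0.00, 0.19, 0.05)


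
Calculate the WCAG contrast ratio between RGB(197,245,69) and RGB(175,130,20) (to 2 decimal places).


Linearize each sRGB channel c=v/255: c/12.92 if c ≤ 0.04045 else ((c+0.055)/1.055)^2.4
L = 0.2126×R_lin + 0.7152×G_lin + 0.0722×B_lin
Color 1 (197,245,69):
  R=197: 197/255≈0.7725 > 0.04045 → ((0.7725+0.055)/1.055)^2.4 ≈ 0.55834
  G=245: 245/255≈0.9608 > 0.04045 → ((0.9608+0.055)/1.055)^2.4 ≈ 0.91310
  B=69: 69/255≈0.2706 > 0.04045 → ((0.2706+0.055)/1.055)^2.4 ≈ 0.05951
  L1 = 0.2126×0.55834 + 0.7152×0.91310 + 0.0722×0.05951 ≈ 0.77605
Color 2 (175,130,20):
  R=175: 175/255≈0.6863 > 0.04045 → ((0.6863+0.055)/1.055)^2.4 ≈ 0.42869
  G=130: 130/255≈0.5098 > 0.04045 → ((0.5098+0.055)/1.055)^2.4 ≈ 0.22323
  B=20: 20/255≈0.0784 > 0.04045 → ((0.0784+0.055)/1.055)^2.4 ≈ 0.00700
  L2 = 0.2126×0.42869 + 0.7152×0.22323 + 0.0722×0.00700 ≈ 0.25130
Lighter = 0.77605, Darker = 0.25130
Ratio = (L_lighter + 0.05) / (L_darker + 0.05)
Ratio = (0.77605 + 0.05) / (0.25130 + 0.05) = 0.82605 / 0.30130 ≈ 2.7416
Ratio ≈ 2.74:1


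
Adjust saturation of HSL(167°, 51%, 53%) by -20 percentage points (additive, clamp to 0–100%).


Original S = 51%
Adjustment = -20 percentage points
New S = 51 + (-20) = 31
Clamp to [0, 100] → 31
= HSL(167°, 31%, 53%)


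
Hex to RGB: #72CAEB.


72 → 114 (R)
CA → 202 (G)
EB → 235 (B)
= RGB(114, 202, 235)


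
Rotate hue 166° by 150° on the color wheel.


New hue = (H + rotation) mod 360
New hue = (166 + 150) mod 360
= 316 mod 360
= 316°


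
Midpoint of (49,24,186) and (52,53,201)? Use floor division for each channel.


Midpoint: each channel = ⌊(C₁+C₂)/2⌋
R: ⌊(49+52)/2⌋ = 50
G: ⌊(24+53)/2⌋ = 38
B: ⌊(186+201)/2⌋ = 193
= RGB(50, 38, 193)


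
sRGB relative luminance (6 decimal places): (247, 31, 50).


Linearize each channel (sRGB transfer function): c = v/255; c_lin = c/12.92 if c ≤ 0.04045, else ((c+0.055)/1.055)^2.4
  R: 247/255 ≈ 0.968627 > 0.04045 → ((0.968627+0.055)/1.055)^2.4 ≈ 0.930111
  G: 31/255 ≈ 0.121569 > 0.04045 → ((0.121569+0.055)/1.055)^2.4 ≈ 0.013702
  B: 50/255 ≈ 0.196078 > 0.04045 → ((0.196078+0.055)/1.055)^2.4 ≈ 0.031896
R_lin = 0.930111, G_lin = 0.013702, B_lin = 0.031896
L = 0.2126×R + 0.7152×G + 0.0722×B
L = 0.2126×0.930111 + 0.7152×0.013702 + 0.0722×0.031896
L ≈ 0.209844


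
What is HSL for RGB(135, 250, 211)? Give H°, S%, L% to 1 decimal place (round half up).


Normalize: R'=135/255≈0.5294, G'=250/255≈0.9804, B'=211/255≈0.8275
Max=250/255, Min=135/255, Δ=Max-Min=115/255
L = (Max+Min)/2 = (250+135)/510 = 385/510 = 0.75490… → L = 75.5%
L > 0.5 → S = Δ/(2-Max-Min) = 115/(510-250-135) = 115/125 = 0.92 → S = 92.0%
(the 1/255 factors cancel in S and H, so raw channel differences can be used)
Max is G' → H = 60 × ((B-R)/Δ + 2) = 60 × ((211-135)/115 + 2)
  76/115 + 2 = 0.6608… + 2 = 2.6608…
  H = 60 × 2.6608… = 159.652…° → H = 159.7°
= HSL(159.7°, 92.0%, 75.5%)


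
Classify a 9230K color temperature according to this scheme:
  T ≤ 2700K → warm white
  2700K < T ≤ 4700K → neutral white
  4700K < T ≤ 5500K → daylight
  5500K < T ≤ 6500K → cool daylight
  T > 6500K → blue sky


Temperature: 9230K
9230K > 6500K → blue sky
Classification: blue sky


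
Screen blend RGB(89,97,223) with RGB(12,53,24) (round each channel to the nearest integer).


Screen: C = 255 - (255-A)×(255-B)/255, rounded to nearest integer
R: 255 - (255-89)×(255-12)/255 = 255 - 40338/255 ≈ 255 - 158.188 = 96.812 → 97
G: 255 - (255-97)×(255-53)/255 = 255 - 31916/255 ≈ 255 - 125.161 = 129.839 → 130
B: 255 - (255-223)×(255-24)/255 = 255 - 7392/255 ≈ 255 - 28.988 = 226.012 → 226
= RGB(97, 130, 226)


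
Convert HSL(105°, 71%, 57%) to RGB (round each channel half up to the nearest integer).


H=105°, S=0.71, L=0.57
C = (1-|2L-1|)×S = (1-|0.14|)×0.71 = 0.6106
H' = H/60 = 105/60 ≈ 1.7500; X = C×(1-|H' mod 2 - 1|) = 0.15265
m = L - C/2 = 0.57 - 0.3053 = 0.2647
Sector ⌊H'⌋ = 1 → (R',G',B') = (0.15265, 0.6106, 0.0)
RGB = ((R'+m)×255, (G'+m)×255, (B'+m)×255) = (106.42425, 223.2015, 67.4985)
Round half up → RGB(106, 223, 67)


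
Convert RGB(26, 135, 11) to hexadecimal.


R = 26 → 1A (hex)
G = 135 → 87 (hex)
B = 11 → 0B (hex)
Hex = #1A870B


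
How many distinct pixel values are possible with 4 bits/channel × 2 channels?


Total bits = 4 bits/channel × 2 channels = 8 bits
Distinct pixel values = 2^8
= 256 pixel values


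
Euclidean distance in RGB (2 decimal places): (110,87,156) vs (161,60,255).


d = √[(R₁-R₂)² + (G₁-G₂)² + (B₁-B₂)²]
d = √[(110-161)² + (87-60)² + (156-255)²]
d = √[2601 + 729 + 9801]
d = √13131
d ≈ 114.59


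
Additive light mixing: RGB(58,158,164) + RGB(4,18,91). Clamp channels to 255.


Additive: each channel = min(255, C₁+C₂)
R: 58+4 = 62 → 62
G: 158+18 = 176 → 176
B: 164+91 = 255 → 255
= RGB(62, 176, 255)


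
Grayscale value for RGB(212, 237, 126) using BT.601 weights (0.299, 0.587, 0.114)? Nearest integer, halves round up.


Gray = 0.299×R + 0.587×G + 0.114×B
Gray = 0.299×212 + 0.587×237 + 0.114×126
Gray = 63.388 + 139.119 + 14.364
Gray = 216.871 → round half up → 217
Gray = 217


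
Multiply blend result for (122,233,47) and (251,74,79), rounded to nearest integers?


Multiply: C = A×B/255, rounded to nearest integer
R: 122×251/255 = 30622/255 ≈ 120.086 → 120
G: 233×74/255 = 17242/255 ≈ 67.616 → 68
B: 47×79/255 = 3713/255 ≈ 14.561 → 15
= RGB(120, 68, 15)


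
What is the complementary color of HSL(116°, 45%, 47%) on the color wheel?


Complement = opposite side of color wheel = hue + 180°
H' = (116 + 180) mod 360 = 296°
S and L unchanged.
= HSL(296°, 45%, 47%)


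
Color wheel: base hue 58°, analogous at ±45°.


Base hue: 58°
Left analog: (58 - 45) mod 360 = 13°
Right analog: (58 + 45) mod 360 = 103°
Analogous hues = 13° and 103°


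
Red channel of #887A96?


Color: #887A96
R = 88 = 136
G = 7A = 122
B = 96 = 150
Red = 136


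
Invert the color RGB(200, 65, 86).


Invert: (255-R, 255-G, 255-B)
R: 255-200 = 55
G: 255-65 = 190
B: 255-86 = 169
= RGB(55, 190, 169)


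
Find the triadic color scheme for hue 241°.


Triadic: equally spaced at 120° intervals
H1 = 241°
H2 = (241 + 120) mod 360 = 1°
H3 = (241 + 240) mod 360 = 121°
Triadic = 241°, 1°, 121°


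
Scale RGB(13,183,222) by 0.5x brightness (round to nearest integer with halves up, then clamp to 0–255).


Multiply each channel by 0.5, round half up, clamp to [0, 255]
R: 13×0.5 = 6.5 → round → 7
G: 183×0.5 = 91.5 → round → 92
B: 222×0.5 = 111
= RGB(7, 92, 111)


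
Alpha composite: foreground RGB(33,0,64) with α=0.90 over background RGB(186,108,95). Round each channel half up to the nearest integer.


C = α×F + (1-α)×B, with 1-α = 0.10
R: 0.90×33 + 0.10×186 = 29.70 + 18.60 = 48.30 → 48
G: 0.90×0 + 0.10×108 = 0.00 + 10.80 = 10.80 → 11
B: 0.90×64 + 0.10×95 = 57.60 + 9.50 = 67.10 → 67
= RGB(48, 11, 67)


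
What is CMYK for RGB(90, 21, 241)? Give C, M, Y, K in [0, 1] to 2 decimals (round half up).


R'=90/255≈0.3529, G'=21/255≈0.0824, B'=241/255≈0.9451
K = 1 - max(R',G',B') = 1 - 241/255 = 14/255 = 0.05490… → 0.05
(1-R'-K)/(1-K) simplifies to (max-R)/max with max = 241:
C = (241-90)/241 = 151/241 = 0.62655… → 0.63
M = (241-21)/241 = 220/241 = 0.91286… → 0.91
Y = (241-241)/241 = 0/241 = 0 → 0.00
= CMYK(0.63, 0.91, 0.00, 0.05)


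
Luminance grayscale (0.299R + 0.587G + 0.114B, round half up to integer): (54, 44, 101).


Gray = 0.299×R + 0.587×G + 0.114×B
Gray = 0.299×54 + 0.587×44 + 0.114×101
Gray = 16.146 + 25.828 + 11.514
Gray = 53.488 → round half up → 53
Gray = 53


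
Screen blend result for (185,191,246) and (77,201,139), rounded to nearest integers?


Screen: C = 255 - (255-A)×(255-B)/255, rounded to nearest integer
R: 255 - (255-185)×(255-77)/255 = 255 - 12460/255 ≈ 255 - 48.863 = 206.137 → 206
G: 255 - (255-191)×(255-201)/255 = 255 - 3456/255 ≈ 255 - 13.553 = 241.447 → 241
B: 255 - (255-246)×(255-139)/255 = 255 - 1044/255 ≈ 255 - 4.094 = 250.906 → 251
= RGB(206, 241, 251)


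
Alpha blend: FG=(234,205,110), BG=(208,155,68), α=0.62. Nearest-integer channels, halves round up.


C = α×F + (1-α)×B, with 1-α = 0.38
R: 0.62×234 + 0.38×208 = 145.08 + 79.04 = 224.12 → 224
G: 0.62×205 + 0.38×155 = 127.10 + 58.90 = 186.00 → 186
B: 0.62×110 + 0.38×68 = 68.20 + 25.84 = 94.04 → 94
= RGB(224, 186, 94)


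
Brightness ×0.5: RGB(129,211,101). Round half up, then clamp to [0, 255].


Multiply each channel by 0.5, round half up, clamp to [0, 255]
R: 129×0.5 = 64.5 → round → 65
G: 211×0.5 = 105.5 → round → 106
B: 101×0.5 = 50.5 → round → 51
= RGB(65, 106, 51)


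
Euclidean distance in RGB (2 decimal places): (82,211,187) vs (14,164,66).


d = √[(R₁-R₂)² + (G₁-G₂)² + (B₁-B₂)²]
d = √[(82-14)² + (211-164)² + (187-66)²]
d = √[4624 + 2209 + 14641]
d = √21474
d ≈ 146.54


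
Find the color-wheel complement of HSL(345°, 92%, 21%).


Complement = opposite side of color wheel = hue + 180°
H' = (345 + 180) mod 360 = 165°
S and L unchanged.
= HSL(165°, 92%, 21%)


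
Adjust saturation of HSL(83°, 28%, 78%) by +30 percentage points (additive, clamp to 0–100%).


Original S = 28%
Adjustment = +30 percentage points
New S = 28 + (30) = 58
Clamp to [0, 100] → 58
= HSL(83°, 58%, 78%)


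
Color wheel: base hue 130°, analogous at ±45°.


Base hue: 130°
Left analog: (130 - 45) mod 360 = 85°
Right analog: (130 + 45) mod 360 = 175°
Analogous hues = 85° and 175°


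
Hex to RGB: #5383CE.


53 → 83 (R)
83 → 131 (G)
CE → 206 (B)
= RGB(83, 131, 206)


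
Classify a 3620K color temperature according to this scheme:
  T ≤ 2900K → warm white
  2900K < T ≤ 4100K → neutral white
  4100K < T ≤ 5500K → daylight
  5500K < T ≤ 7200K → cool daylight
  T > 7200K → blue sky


Temperature: 3620K
2900K < 3620K ≤ 4100K → neutral white
Classification: neutral white


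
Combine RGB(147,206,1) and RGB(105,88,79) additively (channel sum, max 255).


Additive: each channel = min(255, C₁+C₂)
R: 147+105 = 252 → 252
G: 206+88 = 294 → 255
B: 1+79 = 80 → 80
= RGB(252, 255, 80)


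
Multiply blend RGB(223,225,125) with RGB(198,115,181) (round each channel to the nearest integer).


Multiply: C = A×B/255, rounded to nearest integer
R: 223×198/255 = 44154/255 ≈ 173.153 → 173
G: 225×115/255 = 25875/255 ≈ 101.471 → 101
B: 125×181/255 = 22625/255 ≈ 88.725 → 89
= RGB(173, 101, 89)


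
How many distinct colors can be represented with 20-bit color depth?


Colors = 2^bits = 2^20
= 1,048,576 colors


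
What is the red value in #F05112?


Color: #F05112
R = F0 = 240
G = 51 = 81
B = 12 = 18
Red = 240


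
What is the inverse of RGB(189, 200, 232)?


Invert: (255-R, 255-G, 255-B)
R: 255-189 = 66
G: 255-200 = 55
B: 255-232 = 23
= RGB(66, 55, 23)


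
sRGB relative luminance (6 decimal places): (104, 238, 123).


Linearize each channel (sRGB transfer function): c = v/255; c_lin = c/12.92 if c ≤ 0.04045, else ((c+0.055)/1.055)^2.4
  R: 104/255 ≈ 0.407843 > 0.04045 → ((0.407843+0.055)/1.055)^2.4 ≈ 0.138432
  G: 238/255 ≈ 0.933333 > 0.04045 → ((0.933333+0.055)/1.055)^2.4 ≈ 0.854993
  B: 123/255 ≈ 0.482353 > 0.04045 → ((0.482353+0.055)/1.055)^2.4 ≈ 0.198069
R_lin = 0.138432, G_lin = 0.854993, B_lin = 0.198069
L = 0.2126×R + 0.7152×G + 0.0722×B
L = 0.2126×0.138432 + 0.7152×0.854993 + 0.0722×0.198069
L ≈ 0.655222


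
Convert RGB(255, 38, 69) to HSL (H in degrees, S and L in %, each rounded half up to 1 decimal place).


Normalize: R'=255/255≈1.0000, G'=38/255≈0.1490, B'=69/255≈0.2706
Max=255/255, Min=38/255, Δ=Max-Min=217/255
L = (Max+Min)/2 = (255+38)/510 = 293/510 = 0.57450… → L = 57.5%
L > 0.5 → S = Δ/(2-Max-Min) = 217/(510-255-38) = 217/217 = 1 → S = 100.0%
(the 1/255 factors cancel in S and H, so raw channel differences can be used)
Max is R' → H = 60 × (((G-B)/Δ) mod 6) = 60 × (((38-69)/217) mod 6)
  (-31)/217 = -0.1428…; negative, so add 6 → 5.8571…
  H = 60 × 5.8571… = 351.428…° → H = 351.4°
= HSL(351.4°, 100.0%, 57.5%)


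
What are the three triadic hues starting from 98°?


Triadic: equally spaced at 120° intervals
H1 = 98°
H2 = (98 + 120) mod 360 = 218°
H3 = (98 + 240) mod 360 = 338°
Triadic = 98°, 218°, 338°


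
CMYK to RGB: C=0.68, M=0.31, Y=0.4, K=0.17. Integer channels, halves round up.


R = 255 × (1-C) × (1-K) = 255 × 0.32 × 0.83 = 67.728 → 68
G = 255 × (1-M) × (1-K) = 255 × 0.69 × 0.83 = 146.0385 → 146
B = 255 × (1-Y) × (1-K) = 255 × 0.60 × 0.83 = 126.99 → 127
= RGB(68, 146, 127)


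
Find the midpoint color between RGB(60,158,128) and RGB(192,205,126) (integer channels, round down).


Midpoint: each channel = ⌊(C₁+C₂)/2⌋
R: ⌊(60+192)/2⌋ = 126
G: ⌊(158+205)/2⌋ = 181
B: ⌊(128+126)/2⌋ = 127
= RGB(126, 181, 127)


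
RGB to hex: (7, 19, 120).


R = 7 → 07 (hex)
G = 19 → 13 (hex)
B = 120 → 78 (hex)
Hex = #071378


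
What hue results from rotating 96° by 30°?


New hue = (H + rotation) mod 360
New hue = (96 + 30) mod 360
= 126 mod 360
= 126°


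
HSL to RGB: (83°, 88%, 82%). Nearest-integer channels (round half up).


H=83°, S=0.88, L=0.82
C = (1-|2L-1|)×S = (1-|0.64|)×0.88 = 0.3168
H' = H/60 = 83/60 ≈ 1.3833; X = C×(1-|H' mod 2 - 1|) = 0.19536
m = L - C/2 = 0.82 - 0.1584 = 0.6616
Sector ⌊H'⌋ = 1 → (R',G',B') = (0.19536, 0.3168, 0.0)
RGB = ((R'+m)×255, (G'+m)×255, (B'+m)×255) = (218.5248, 249.492, 168.708)
Round half up → RGB(219, 249, 169)


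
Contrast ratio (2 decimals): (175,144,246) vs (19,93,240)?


Linearize each sRGB channel c=v/255: c/12.92 if c ≤ 0.04045 else ((c+0.055)/1.055)^2.4
L = 0.2126×R_lin + 0.7152×G_lin + 0.0722×B_lin
Color 1 (175,144,246):
  R=175: 175/255≈0.6863 > 0.04045 → ((0.6863+0.055)/1.055)^2.4 ≈ 0.42869
  G=144: 144/255≈0.5647 > 0.04045 → ((0.5647+0.055)/1.055)^2.4 ≈ 0.27889
  B=246: 246/255≈0.9647 > 0.04045 → ((0.9647+0.055)/1.055)^2.4 ≈ 0.92158
  L1 = 0.2126×0.42869 + 0.7152×0.27889 + 0.0722×0.92158 ≈ 0.35714
Color 2 (19,93,240):
  R=19: 19/255≈0.0745 > 0.04045 → ((0.0745+0.055)/1.055)^2.4 ≈ 0.00651
  G=93: 93/255≈0.3647 > 0.04045 → ((0.3647+0.055)/1.055)^2.4 ≈ 0.10946
  B=240: 240/255≈0.9412 > 0.04045 → ((0.9412+0.055)/1.055)^2.4 ≈ 0.87137
  L2 = 0.2126×0.00651 + 0.7152×0.10946 + 0.0722×0.87137 ≈ 0.14258
Lighter = 0.35714, Darker = 0.14258
Ratio = (L_lighter + 0.05) / (L_darker + 0.05)
Ratio = (0.35714 + 0.05) / (0.14258 + 0.05) = 0.40714 / 0.19258 ≈ 2.1141
Ratio ≈ 2.11:1


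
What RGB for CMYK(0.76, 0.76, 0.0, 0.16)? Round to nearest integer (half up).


R = 255 × (1-C) × (1-K) = 255 × 0.24 × 0.84 = 51.408 → 51
G = 255 × (1-M) × (1-K) = 255 × 0.24 × 0.84 = 51.408 → 51
B = 255 × (1-Y) × (1-K) = 255 × 1.00 × 0.84 = 214.2 → 214
= RGB(51, 51, 214)


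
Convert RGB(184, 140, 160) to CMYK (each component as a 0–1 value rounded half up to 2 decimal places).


R'=184/255≈0.7216, G'=140/255≈0.5490, B'=160/255≈0.6275
K = 1 - max(R',G',B') = 1 - 184/255 = 71/255 = 0.27843… → 0.28
(1-R'-K)/(1-K) simplifies to (max-R)/max with max = 184:
C = (184-184)/184 = 0/184 = 0 → 0.00
M = (184-140)/184 = 44/184 = 0.23913… → 0.24
Y = (184-160)/184 = 24/184 = 0.13043… → 0.13
= CMYK(0.00, 0.24, 0.13, 0.28)


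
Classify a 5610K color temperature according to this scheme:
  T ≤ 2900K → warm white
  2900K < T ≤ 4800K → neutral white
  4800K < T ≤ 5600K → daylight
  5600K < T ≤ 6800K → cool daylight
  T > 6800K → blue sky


Temperature: 5610K
5600K < 5610K ≤ 6800K → cool daylight
Classification: cool daylight


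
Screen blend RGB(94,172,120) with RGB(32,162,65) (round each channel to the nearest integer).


Screen: C = 255 - (255-A)×(255-B)/255, rounded to nearest integer
R: 255 - (255-94)×(255-32)/255 = 255 - 35903/255 ≈ 255 - 140.796 = 114.204 → 114
G: 255 - (255-172)×(255-162)/255 = 255 - 7719/255 ≈ 255 - 30.271 = 224.729 → 225
B: 255 - (255-120)×(255-65)/255 = 255 - 25650/255 ≈ 255 - 100.588 = 154.412 → 154
= RGB(114, 225, 154)


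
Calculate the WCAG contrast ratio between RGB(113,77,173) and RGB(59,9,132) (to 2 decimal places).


Linearize each sRGB channel c=v/255: c/12.92 if c ≤ 0.04045 else ((c+0.055)/1.055)^2.4
L = 0.2126×R_lin + 0.7152×G_lin + 0.0722×B_lin
Color 1 (113,77,173):
  R=113: 113/255≈0.4431 > 0.04045 → ((0.4431+0.055)/1.055)^2.4 ≈ 0.16513
  G=77: 77/255≈0.3020 > 0.04045 → ((0.3020+0.055)/1.055)^2.4 ≈ 0.07421
  B=173: 173/255≈0.6784 > 0.04045 → ((0.6784+0.055)/1.055)^2.4 ≈ 0.41789
  L1 = 0.2126×0.16513 + 0.7152×0.07421 + 0.0722×0.41789 ≈ 0.11836
Color 2 (59,9,132):
  R=59: 59/255≈0.2314 > 0.04045 → ((0.2314+0.055)/1.055)^2.4 ≈ 0.04374
  G=9: 9/255≈0.0353 ≤ 0.04045 → 0.0353/12.92 ≈ 0.00273
  B=132: 132/255≈0.5176 > 0.04045 → ((0.5176+0.055)/1.055)^2.4 ≈ 0.23074
  L2 = 0.2126×0.04374 + 0.7152×0.00273 + 0.0722×0.23074 ≈ 0.02791
Lighter = 0.11836, Darker = 0.02791
Ratio = (L_lighter + 0.05) / (L_darker + 0.05)
Ratio = (0.11836 + 0.05) / (0.02791 + 0.05) = 0.16836 / 0.07791 ≈ 2.1609
Ratio ≈ 2.16:1


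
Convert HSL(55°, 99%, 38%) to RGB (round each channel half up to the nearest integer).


H=55°, S=0.99, L=0.38
C = (1-|2L-1|)×S = (1-|-0.24|)×0.99 = 0.7524
H' = H/60 = 55/60 ≈ 0.9167; X = C×(1-|H' mod 2 - 1|) = 0.6897
m = L - C/2 = 0.38 - 0.3762 = 0.0038
Sector ⌊H'⌋ = 0 → (R',G',B') = (0.7524, 0.6897, 0.0)
RGB = ((R'+m)×255, (G'+m)×255, (B'+m)×255) = (192.831, 176.8425, 0.969)
Round half up → RGB(193, 177, 1)


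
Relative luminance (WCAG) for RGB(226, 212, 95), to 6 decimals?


Linearize each channel (sRGB transfer function): c = v/255; c_lin = c/12.92 if c ≤ 0.04045, else ((c+0.055)/1.055)^2.4
  R: 226/255 ≈ 0.886275 > 0.04045 → ((0.886275+0.055)/1.055)^2.4 ≈ 0.760525
  G: 212/255 ≈ 0.831373 > 0.04045 → ((0.831373+0.055)/1.055)^2.4 ≈ 0.658375
  B: 95/255 ≈ 0.372549 > 0.04045 → ((0.372549+0.055)/1.055)^2.4 ≈ 0.114435
R_lin = 0.760525, G_lin = 0.658375, B_lin = 0.114435
L = 0.2126×R + 0.7152×G + 0.0722×B
L = 0.2126×0.760525 + 0.7152×0.658375 + 0.0722×0.114435
L ≈ 0.640819


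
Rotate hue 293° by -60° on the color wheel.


New hue = (H + rotation) mod 360
New hue = (293 -60) mod 360
= 233 mod 360
= 233°


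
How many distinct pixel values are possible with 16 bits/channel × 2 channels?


Total bits = 16 bits/channel × 2 channels = 32 bits
Distinct pixel values = 2^32
= 4,294,967,296 pixel values


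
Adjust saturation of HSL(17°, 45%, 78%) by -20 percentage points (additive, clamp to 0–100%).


Original S = 45%
Adjustment = -20 percentage points
New S = 45 + (-20) = 25
Clamp to [0, 100] → 25
= HSL(17°, 25%, 78%)


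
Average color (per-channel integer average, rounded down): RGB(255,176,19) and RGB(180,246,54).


Midpoint: each channel = ⌊(C₁+C₂)/2⌋
R: ⌊(255+180)/2⌋ = 217
G: ⌊(176+246)/2⌋ = 211
B: ⌊(19+54)/2⌋ = 36
= RGB(217, 211, 36)


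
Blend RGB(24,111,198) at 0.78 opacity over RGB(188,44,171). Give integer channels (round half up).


C = α×F + (1-α)×B, with 1-α = 0.22
R: 0.78×24 + 0.22×188 = 18.72 + 41.36 = 60.08 → 60
G: 0.78×111 + 0.22×44 = 86.58 + 9.68 = 96.26 → 96
B: 0.78×198 + 0.22×171 = 154.44 + 37.62 = 192.06 → 192
= RGB(60, 96, 192)


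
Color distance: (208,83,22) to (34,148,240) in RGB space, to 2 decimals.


d = √[(R₁-R₂)² + (G₁-G₂)² + (B₁-B₂)²]
d = √[(208-34)² + (83-148)² + (22-240)²]
d = √[30276 + 4225 + 47524]
d = √82025
d ≈ 286.40


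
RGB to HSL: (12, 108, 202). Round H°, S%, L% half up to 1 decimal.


Normalize: R'=12/255≈0.0471, G'=108/255≈0.4235, B'=202/255≈0.7922
Max=202/255, Min=12/255, Δ=Max-Min=190/255
L = (Max+Min)/2 = (202+12)/510 = 214/510 = 0.41960… → L = 42.0%
L ≤ 0.5 → S = Δ/(Max+Min) = 190/(202+12) = 190/214 = 0.88785… → S = 88.8%
(the 1/255 factors cancel in S and H, so raw channel differences can be used)
Max is B' → H = 60 × ((R-G)/Δ + 4) = 60 × ((12-108)/190 + 4)
  -96/190 + 4 = -0.5052… + 4 = 3.4947…
  H = 60 × 3.4947… = 209.684…° → H = 209.7°
= HSL(209.7°, 88.8%, 42.0%)


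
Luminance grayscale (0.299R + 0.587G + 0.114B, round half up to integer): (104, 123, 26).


Gray = 0.299×R + 0.587×G + 0.114×B
Gray = 0.299×104 + 0.587×123 + 0.114×26
Gray = 31.096 + 72.201 + 2.964
Gray = 106.261 → round half up → 106
Gray = 106


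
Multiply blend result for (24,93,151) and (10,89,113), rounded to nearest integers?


Multiply: C = A×B/255, rounded to nearest integer
R: 24×10/255 = 240/255 ≈ 0.941 → 1
G: 93×89/255 = 8277/255 ≈ 32.459 → 32
B: 151×113/255 = 17063/255 ≈ 66.914 → 67
= RGB(1, 32, 67)


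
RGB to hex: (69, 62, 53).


R = 69 → 45 (hex)
G = 62 → 3E (hex)
B = 53 → 35 (hex)
Hex = #453E35


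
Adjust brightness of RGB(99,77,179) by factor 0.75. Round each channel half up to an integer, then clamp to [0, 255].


Multiply each channel by 0.75, round half up, clamp to [0, 255]
R: 99×0.75 = 74.25 → round → 74
G: 77×0.75 = 57.75 → round → 58
B: 179×0.75 = 134.25 → round → 134
= RGB(74, 58, 134)


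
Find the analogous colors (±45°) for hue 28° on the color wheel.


Base hue: 28°
Left analog: (28 - 45) mod 360 = 343°
Right analog: (28 + 45) mod 360 = 73°
Analogous hues = 343° and 73°


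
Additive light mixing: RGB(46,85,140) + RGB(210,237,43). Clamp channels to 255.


Additive: each channel = min(255, C₁+C₂)
R: 46+210 = 256 → 255
G: 85+237 = 322 → 255
B: 140+43 = 183 → 183
= RGB(255, 255, 183)


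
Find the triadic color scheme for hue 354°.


Triadic: equally spaced at 120° intervals
H1 = 354°
H2 = (354 + 120) mod 360 = 114°
H3 = (354 + 240) mod 360 = 234°
Triadic = 354°, 114°, 234°


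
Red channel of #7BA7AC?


Color: #7BA7AC
R = 7B = 123
G = A7 = 167
B = AC = 172
Red = 123


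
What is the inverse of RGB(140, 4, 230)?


Invert: (255-R, 255-G, 255-B)
R: 255-140 = 115
G: 255-4 = 251
B: 255-230 = 25
= RGB(115, 251, 25)


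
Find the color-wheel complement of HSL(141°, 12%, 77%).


Complement = opposite side of color wheel = hue + 180°
H' = (141 + 180) mod 360 = 321°
S and L unchanged.
= HSL(321°, 12%, 77%)


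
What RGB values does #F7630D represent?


F7 → 247 (R)
63 → 99 (G)
0D → 13 (B)
= RGB(247, 99, 13)


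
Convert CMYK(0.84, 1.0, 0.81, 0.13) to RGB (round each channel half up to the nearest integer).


R = 255 × (1-C) × (1-K) = 255 × 0.16 × 0.87 = 35.496 → 35
G = 255 × (1-M) × (1-K) = 255 × 0.00 × 0.87 = 0
B = 255 × (1-Y) × (1-K) = 255 × 0.19 × 0.87 = 42.1515 → 42
= RGB(35, 0, 42)


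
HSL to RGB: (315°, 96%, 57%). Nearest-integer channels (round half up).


H=315°, S=0.96, L=0.57
C = (1-|2L-1|)×S = (1-|0.14|)×0.96 = 0.8256
H' = H/60 = 315/60 ≈ 5.2500; X = C×(1-|H' mod 2 - 1|) = 0.6192
m = L - C/2 = 0.57 - 0.4128 = 0.1572
Sector ⌊H'⌋ = 5 → (R',G',B') = (0.8256, 0.0, 0.6192)
RGB = ((R'+m)×255, (G'+m)×255, (B'+m)×255) = (250.614, 40.086, 197.982)
Round half up → RGB(251, 40, 198)


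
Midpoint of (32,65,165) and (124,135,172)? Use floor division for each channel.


Midpoint: each channel = ⌊(C₁+C₂)/2⌋
R: ⌊(32+124)/2⌋ = 78
G: ⌊(65+135)/2⌋ = 100
B: ⌊(165+172)/2⌋ = 168
= RGB(78, 100, 168)


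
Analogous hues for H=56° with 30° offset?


Base hue: 56°
Left analog: (56 - 30) mod 360 = 26°
Right analog: (56 + 30) mod 360 = 86°
Analogous hues = 26° and 86°


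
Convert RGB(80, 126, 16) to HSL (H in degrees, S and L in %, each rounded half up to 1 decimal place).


Normalize: R'=80/255≈0.3137, G'=126/255≈0.4941, B'=16/255≈0.0627
Max=126/255, Min=16/255, Δ=Max-Min=110/255
L = (Max+Min)/2 = (126+16)/510 = 142/510 = 0.27843… → L = 27.8%
L ≤ 0.5 → S = Δ/(Max+Min) = 110/(126+16) = 110/142 = 0.77464… → S = 77.5%
(the 1/255 factors cancel in S and H, so raw channel differences can be used)
Max is G' → H = 60 × ((B-R)/Δ + 2) = 60 × ((16-80)/110 + 2)
  -64/110 + 2 = -0.5818… + 2 = 1.4181…
  H = 60 × 1.4181… = 85.090…° → H = 85.1°
= HSL(85.1°, 77.5%, 27.8%)


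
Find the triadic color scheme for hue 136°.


Triadic: equally spaced at 120° intervals
H1 = 136°
H2 = (136 + 120) mod 360 = 256°
H3 = (136 + 240) mod 360 = 16°
Triadic = 136°, 256°, 16°


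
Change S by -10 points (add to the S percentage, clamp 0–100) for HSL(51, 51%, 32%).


Original S = 51%
Adjustment = -10 percentage points
New S = 51 + (-10) = 41
Clamp to [0, 100] → 41
= HSL(51°, 41%, 32%)


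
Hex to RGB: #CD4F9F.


CD → 205 (R)
4F → 79 (G)
9F → 159 (B)
= RGB(205, 79, 159)


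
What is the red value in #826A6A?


Color: #826A6A
R = 82 = 130
G = 6A = 106
B = 6A = 106
Red = 130


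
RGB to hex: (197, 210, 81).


R = 197 → C5 (hex)
G = 210 → D2 (hex)
B = 81 → 51 (hex)
Hex = #C5D251


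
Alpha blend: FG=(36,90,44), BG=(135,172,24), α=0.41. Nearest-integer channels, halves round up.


C = α×F + (1-α)×B, with 1-α = 0.59
R: 0.41×36 + 0.59×135 = 14.76 + 79.65 = 94.41 → 94
G: 0.41×90 + 0.59×172 = 36.90 + 101.48 = 138.38 → 138
B: 0.41×44 + 0.59×24 = 18.04 + 14.16 = 32.20 → 32
= RGB(94, 138, 32)


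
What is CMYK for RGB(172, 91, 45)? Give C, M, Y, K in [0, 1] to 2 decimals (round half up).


R'=172/255≈0.6745, G'=91/255≈0.3569, B'=45/255≈0.1765
K = 1 - max(R',G',B') = 1 - 172/255 = 83/255 = 0.32549… → 0.33
(1-R'-K)/(1-K) simplifies to (max-R)/max with max = 172:
C = (172-172)/172 = 0/172 = 0 → 0.00
M = (172-91)/172 = 81/172 = 0.47093… → 0.47
Y = (172-45)/172 = 127/172 = 0.73837… → 0.74
= CMYK(0.00, 0.47, 0.74, 0.33)


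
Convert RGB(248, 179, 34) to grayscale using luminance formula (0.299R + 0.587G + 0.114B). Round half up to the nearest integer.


Gray = 0.299×R + 0.587×G + 0.114×B
Gray = 0.299×248 + 0.587×179 + 0.114×34
Gray = 74.152 + 105.073 + 3.876
Gray = 183.101 → round half up → 183
Gray = 183


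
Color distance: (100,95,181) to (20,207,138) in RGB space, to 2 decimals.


d = √[(R₁-R₂)² + (G₁-G₂)² + (B₁-B₂)²]
d = √[(100-20)² + (95-207)² + (181-138)²]
d = √[6400 + 12544 + 1849]
d = √20793
d ≈ 144.20


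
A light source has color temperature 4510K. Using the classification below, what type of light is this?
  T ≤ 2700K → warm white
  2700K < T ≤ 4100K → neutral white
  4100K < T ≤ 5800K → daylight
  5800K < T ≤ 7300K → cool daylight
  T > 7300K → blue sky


Temperature: 4510K
4100K < 4510K ≤ 5800K → daylight
Classification: daylight


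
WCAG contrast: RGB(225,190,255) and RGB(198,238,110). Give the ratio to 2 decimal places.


Linearize each sRGB channel c=v/255: c/12.92 if c ≤ 0.04045 else ((c+0.055)/1.055)^2.4
L = 0.2126×R_lin + 0.7152×G_lin + 0.0722×B_lin
Color 1 (225,190,255):
  R=225: 225/255≈0.8824 > 0.04045 → ((0.8824+0.055)/1.055)^2.4 ≈ 0.75294
  G=190: 190/255≈0.7451 > 0.04045 → ((0.7451+0.055)/1.055)^2.4 ≈ 0.51492
  B=255: 255/255≈1.0000 > 0.04045 → ((1.0000+0.055)/1.055)^2.4 ≈ 1.00000
  L1 = 0.2126×0.75294 + 0.7152×0.51492 + 0.0722×1.00000 ≈ 0.60054
Color 2 (198,238,110):
  R=198: 198/255≈0.7765 > 0.04045 → ((0.7765+0.055)/1.055)^2.4 ≈ 0.56471
  G=238: 238/255≈0.9333 > 0.04045 → ((0.9333+0.055)/1.055)^2.4 ≈ 0.85499
  B=110: 110/255≈0.4314 > 0.04045 → ((0.4314+0.055)/1.055)^2.4 ≈ 0.15593
  L2 = 0.2126×0.56471 + 0.7152×0.85499 + 0.0722×0.15593 ≈ 0.74281
Lighter = 0.74281, Darker = 0.60054
Ratio = (L_lighter + 0.05) / (L_darker + 0.05)
Ratio = (0.74281 + 0.05) / (0.60054 + 0.05) = 0.79281 / 0.65054 ≈ 1.2187
Ratio ≈ 1.22:1


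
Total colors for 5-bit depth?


Colors = 2^bits = 2^5
= 32 colors


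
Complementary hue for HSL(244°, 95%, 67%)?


Complement = opposite side of color wheel = hue + 180°
H' = (244 + 180) mod 360 = 64°
S and L unchanged.
= HSL(64°, 95%, 67%)


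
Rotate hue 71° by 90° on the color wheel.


New hue = (H + rotation) mod 360
New hue = (71 + 90) mod 360
= 161 mod 360
= 161°


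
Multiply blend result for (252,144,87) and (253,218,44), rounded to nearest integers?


Multiply: C = A×B/255, rounded to nearest integer
R: 252×253/255 = 63756/255 ≈ 250.024 → 250
G: 144×218/255 = 31392/255 ≈ 123.106 → 123
B: 87×44/255 = 3828/255 ≈ 15.012 → 15
= RGB(250, 123, 15)


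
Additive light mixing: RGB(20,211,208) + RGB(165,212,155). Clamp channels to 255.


Additive: each channel = min(255, C₁+C₂)
R: 20+165 = 185 → 185
G: 211+212 = 423 → 255
B: 208+155 = 363 → 255
= RGB(185, 255, 255)


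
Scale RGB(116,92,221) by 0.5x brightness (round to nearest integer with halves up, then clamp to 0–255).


Multiply each channel by 0.5, round half up, clamp to [0, 255]
R: 116×0.5 = 58
G: 92×0.5 = 46
B: 221×0.5 = 110.5 → round → 111
= RGB(58, 46, 111)


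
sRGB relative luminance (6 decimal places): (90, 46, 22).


Linearize each channel (sRGB transfer function): c = v/255; c_lin = c/12.92 if c ≤ 0.04045, else ((c+0.055)/1.055)^2.4
  R: 90/255 ≈ 0.352941 > 0.04045 → ((0.352941+0.055)/1.055)^2.4 ≈ 0.102242
  G: 46/255 ≈ 0.180392 > 0.04045 → ((0.180392+0.055)/1.055)^2.4 ≈ 0.027321
  B: 22/255 ≈ 0.086275 > 0.04045 → ((0.086275+0.055)/1.055)^2.4 ≈ 0.008023
R_lin = 0.102242, G_lin = 0.027321, B_lin = 0.008023
L = 0.2126×R + 0.7152×G + 0.0722×B
L = 0.2126×0.102242 + 0.7152×0.027321 + 0.0722×0.008023
L ≈ 0.041856


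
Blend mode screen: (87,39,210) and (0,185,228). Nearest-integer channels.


Screen: C = 255 - (255-A)×(255-B)/255, rounded to nearest integer
R: 255 - (255-87)×(255-0)/255 = 255 - 42840/255 ≈ 255 - 168.000 = 87.000 → 87
G: 255 - (255-39)×(255-185)/255 = 255 - 15120/255 ≈ 255 - 59.294 = 195.706 → 196
B: 255 - (255-210)×(255-228)/255 = 255 - 1215/255 ≈ 255 - 4.765 = 250.235 → 250
= RGB(87, 196, 250)


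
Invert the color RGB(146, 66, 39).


Invert: (255-R, 255-G, 255-B)
R: 255-146 = 109
G: 255-66 = 189
B: 255-39 = 216
= RGB(109, 189, 216)


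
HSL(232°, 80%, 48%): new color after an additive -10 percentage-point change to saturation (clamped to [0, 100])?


Original S = 80%
Adjustment = -10 percentage points
New S = 80 + (-10) = 70
Clamp to [0, 100] → 70
= HSL(232°, 70%, 48%)


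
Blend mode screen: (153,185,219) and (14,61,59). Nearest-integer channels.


Screen: C = 255 - (255-A)×(255-B)/255, rounded to nearest integer
R: 255 - (255-153)×(255-14)/255 = 255 - 24582/255 ≈ 255 - 96.400 = 158.600 → 159
G: 255 - (255-185)×(255-61)/255 = 255 - 13580/255 ≈ 255 - 53.255 = 201.745 → 202
B: 255 - (255-219)×(255-59)/255 = 255 - 7056/255 ≈ 255 - 27.671 = 227.329 → 227
= RGB(159, 202, 227)


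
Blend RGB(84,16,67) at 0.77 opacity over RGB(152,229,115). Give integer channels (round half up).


C = α×F + (1-α)×B, with 1-α = 0.23
R: 0.77×84 + 0.23×152 = 64.68 + 34.96 = 99.64 → 100
G: 0.77×16 + 0.23×229 = 12.32 + 52.67 = 64.99 → 65
B: 0.77×67 + 0.23×115 = 51.59 + 26.45 = 78.04 → 78
= RGB(100, 65, 78)


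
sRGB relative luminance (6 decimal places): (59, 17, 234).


Linearize each channel (sRGB transfer function): c = v/255; c_lin = c/12.92 if c ≤ 0.04045, else ((c+0.055)/1.055)^2.4
  R: 59/255 ≈ 0.231373 > 0.04045 → ((0.231373+0.055)/1.055)^2.4 ≈ 0.043735
  G: 17/255 ≈ 0.066667 > 0.04045 → ((0.066667+0.055)/1.055)^2.4 ≈ 0.005605
  B: 234/255 ≈ 0.917647 > 0.04045 → ((0.917647+0.055)/1.055)^2.4 ≈ 0.822786
R_lin = 0.043735, G_lin = 0.005605, B_lin = 0.822786
L = 0.2126×R + 0.7152×G + 0.0722×B
L = 0.2126×0.043735 + 0.7152×0.005605 + 0.0722×0.822786
L ≈ 0.072712


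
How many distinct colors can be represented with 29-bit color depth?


Colors = 2^bits = 2^29
= 536,870,912 colors


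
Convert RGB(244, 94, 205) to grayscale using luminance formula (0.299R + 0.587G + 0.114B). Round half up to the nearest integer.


Gray = 0.299×R + 0.587×G + 0.114×B
Gray = 0.299×244 + 0.587×94 + 0.114×205
Gray = 72.956 + 55.178 + 23.370
Gray = 151.504 → round half up → 152
Gray = 152


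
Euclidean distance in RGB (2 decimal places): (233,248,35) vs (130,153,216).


d = √[(R₁-R₂)² + (G₁-G₂)² + (B₁-B₂)²]
d = √[(233-130)² + (248-153)² + (35-216)²]
d = √[10609 + 9025 + 32761]
d = √52395
d ≈ 228.90


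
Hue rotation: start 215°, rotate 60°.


New hue = (H + rotation) mod 360
New hue = (215 + 60) mod 360
= 275 mod 360
= 275°


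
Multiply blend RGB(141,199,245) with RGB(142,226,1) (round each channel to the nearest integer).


Multiply: C = A×B/255, rounded to nearest integer
R: 141×142/255 = 20022/255 ≈ 78.518 → 79
G: 199×226/255 = 44974/255 ≈ 176.369 → 176
B: 245×1/255 = 245/255 ≈ 0.961 → 1
= RGB(79, 176, 1)


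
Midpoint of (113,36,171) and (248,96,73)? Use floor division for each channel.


Midpoint: each channel = ⌊(C₁+C₂)/2⌋
R: ⌊(113+248)/2⌋ = 180
G: ⌊(36+96)/2⌋ = 66
B: ⌊(171+73)/2⌋ = 122
= RGB(180, 66, 122)


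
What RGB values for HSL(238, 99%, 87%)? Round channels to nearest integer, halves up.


H=238°, S=0.99, L=0.87
C = (1-|2L-1|)×S = (1-|0.74|)×0.99 = 0.2574
H' = H/60 = 238/60 ≈ 3.9667; X = C×(1-|H' mod 2 - 1|) = 0.00858
m = L - C/2 = 0.87 - 0.1287 = 0.7413
Sector ⌊H'⌋ = 3 → (R',G',B') = (0.0, 0.00858, 0.2574)
RGB = ((R'+m)×255, (G'+m)×255, (B'+m)×255) = (189.0315, 191.2194, 254.6685)
Round half up → RGB(189, 191, 255)


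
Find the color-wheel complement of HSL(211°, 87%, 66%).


Complement = opposite side of color wheel = hue + 180°
H' = (211 + 180) mod 360 = 31°
S and L unchanged.
= HSL(31°, 87%, 66%)


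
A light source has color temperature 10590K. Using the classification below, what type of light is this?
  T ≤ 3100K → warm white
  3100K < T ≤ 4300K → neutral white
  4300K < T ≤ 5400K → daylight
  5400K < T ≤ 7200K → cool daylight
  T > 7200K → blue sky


Temperature: 10590K
10590K > 7200K → blue sky
Classification: blue sky
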